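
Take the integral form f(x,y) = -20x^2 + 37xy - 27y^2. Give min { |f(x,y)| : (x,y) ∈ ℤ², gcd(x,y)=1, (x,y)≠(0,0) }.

translate: b→3 (≡-37 mod 40), so (20,-37,27)→(20,3,10)
flip: (20,3,10)→(10,-3,20)
reduced (well bottom): (10,-3,20) with a≤c, −a<b≤a
well minimum |f| = |-10| = 10 (negative-definite)

10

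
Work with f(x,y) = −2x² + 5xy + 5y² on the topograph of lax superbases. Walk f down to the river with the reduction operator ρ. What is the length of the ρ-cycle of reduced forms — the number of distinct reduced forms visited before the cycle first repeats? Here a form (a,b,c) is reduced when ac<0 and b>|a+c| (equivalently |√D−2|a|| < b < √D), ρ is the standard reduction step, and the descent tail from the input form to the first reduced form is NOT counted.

D = 65, ⌊√D⌋ = 8
river: ρ → (5,5,-2)
river: ρ → (-2,7,2)
river: ρ → (2,5,-5)
river: ρ → (-5,5,2)
river: ρ → (2,7,-2)
river: ρ → (-2,5,5)
ρ-cycle length = 6 (tail of 0 descent steps not counted)

6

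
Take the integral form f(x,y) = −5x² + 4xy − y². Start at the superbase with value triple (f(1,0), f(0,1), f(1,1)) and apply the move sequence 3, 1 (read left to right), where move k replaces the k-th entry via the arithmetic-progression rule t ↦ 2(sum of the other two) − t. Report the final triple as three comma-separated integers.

start (-5,-1,-2) = (f(1,0),f(0,1),f(1,1))
replace slot 3: 2·((-5)+(-1)) − (-2) = -10 → (-5,-1,-10)
replace slot 1: 2·((-1)+(-10)) − (-5) = -17 → (-17,-1,-10)

-17,-1,-10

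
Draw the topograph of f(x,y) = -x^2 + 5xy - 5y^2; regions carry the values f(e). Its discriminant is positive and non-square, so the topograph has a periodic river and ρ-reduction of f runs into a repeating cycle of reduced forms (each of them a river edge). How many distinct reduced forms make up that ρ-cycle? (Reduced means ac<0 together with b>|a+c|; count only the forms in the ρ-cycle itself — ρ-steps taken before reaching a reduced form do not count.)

D = 5, ⌊√D⌋ = 2
descent: ρ → (-5,5,-1)
descent: ρ → (-1,1,1)  [lands on river]
river: ρ → (1,1,-1)
ρ-cycle length = 2 (tail of 2 descent steps not counted)

2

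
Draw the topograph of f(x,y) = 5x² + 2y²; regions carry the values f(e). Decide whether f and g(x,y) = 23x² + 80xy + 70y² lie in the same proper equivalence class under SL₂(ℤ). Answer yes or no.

D₁ = -40, D₂ = -40
f: flip: (5,0,2)→(2,0,5)
f: reduced (well bottom): (2,0,5) with a≤c, −a<b≤a
g: translate: b→-12 (≡80 mod 46), so (23,80,70)→(23,-12,2)
g: flip: (23,-12,2)→(2,12,23)
g: translate: b→0 (≡12 mod 4), so (2,12,23)→(2,0,5)
g: reduced (well bottom): (2,0,5) with a≤c, −a<b≤a
reduced forms (2, 0, 5) vs (2, 0, 5) ⇒ equivalent

yes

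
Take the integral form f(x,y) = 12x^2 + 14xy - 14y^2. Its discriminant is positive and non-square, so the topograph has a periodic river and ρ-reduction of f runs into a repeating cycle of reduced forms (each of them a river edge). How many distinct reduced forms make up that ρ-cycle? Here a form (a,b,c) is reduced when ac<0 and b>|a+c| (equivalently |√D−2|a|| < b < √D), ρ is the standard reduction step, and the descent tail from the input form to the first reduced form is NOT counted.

D = 868, ⌊√D⌋ = 29
river: ρ → (-14,14,12)
river: ρ → (12,10,-16)
river: ρ → (-16,22,6)
river: ρ → (6,26,-8)
river: ρ → (-8,22,12)
river: ρ → (12,26,-4)
river: ρ → (-4,22,24)
river: ρ → (24,26,-2)
river: ρ → (-2,26,24)
river: ρ → (24,22,-4)
river: ρ → (-4,26,12)
river: ρ → (12,22,-8)
river: ρ → (-8,26,6)
river: ρ → (6,22,-16)
river: ρ → (-16,10,12)
river: ρ → (12,14,-14)
ρ-cycle length = 16 (tail of 0 descent steps not counted)

16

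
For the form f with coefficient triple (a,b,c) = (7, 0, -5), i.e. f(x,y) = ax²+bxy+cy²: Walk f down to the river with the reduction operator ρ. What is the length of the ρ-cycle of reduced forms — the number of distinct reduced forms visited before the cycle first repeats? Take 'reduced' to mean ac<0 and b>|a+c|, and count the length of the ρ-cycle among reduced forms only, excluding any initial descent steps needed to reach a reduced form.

D = 140, ⌊√D⌋ = 11
descent: ρ → (-5,10,2)  [lands on river]
river: ρ → (2,10,-5)
ρ-cycle length = 2 (tail of 1 descent step not counted)

2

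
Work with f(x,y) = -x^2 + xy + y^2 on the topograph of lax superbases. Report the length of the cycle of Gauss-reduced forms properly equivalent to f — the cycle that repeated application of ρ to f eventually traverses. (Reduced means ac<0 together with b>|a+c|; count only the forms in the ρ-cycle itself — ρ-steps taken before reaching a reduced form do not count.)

D = 5, ⌊√D⌋ = 2
river: ρ → (1,1,-1)
river: ρ → (-1,1,1)
ρ-cycle length = 2 (tail of 0 descent steps not counted)

2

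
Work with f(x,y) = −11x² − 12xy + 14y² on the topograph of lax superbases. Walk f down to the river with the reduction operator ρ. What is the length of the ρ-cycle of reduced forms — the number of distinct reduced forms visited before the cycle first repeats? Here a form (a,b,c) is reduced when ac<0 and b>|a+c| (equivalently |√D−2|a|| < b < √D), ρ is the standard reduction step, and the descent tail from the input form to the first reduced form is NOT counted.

D = 760, ⌊√D⌋ = 27
descent: ρ → (14,12,-11)  [lands on river]
river: ρ → (-11,10,15)
river: ρ → (15,20,-6)
river: ρ → (-6,16,21)
river: ρ → (21,26,-1)
river: ρ → (-1,26,21)
river: ρ → (21,16,-6)
river: ρ → (-6,20,15)
river: ρ → (15,10,-11)
river: ρ → (-11,12,14)
river: ρ → (14,16,-9)
river: ρ → (-9,20,10)
river: ρ → (10,20,-9)
river: ρ → (-9,16,14)
ρ-cycle length = 14 (tail of 1 descent step not counted)

14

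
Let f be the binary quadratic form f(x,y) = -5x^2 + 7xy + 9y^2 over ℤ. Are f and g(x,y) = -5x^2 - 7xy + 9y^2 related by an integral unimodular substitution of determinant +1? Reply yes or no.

D₁ = 229, D₂ = 229
river cycle of f (length 6): (9, 11, -3), (-3, 13, 5), (5, 7, -9), (-9, 11, 3), (3, 13, -5), (-5, 7, 9)
river cycle of g (length 6): (9, 7, -5), (-5, 13, 3), (3, 11, -9), (-9, 7, 5), (5, 13, -3), (-3, 11, 9)
cycles differ ⇒ inequivalent

no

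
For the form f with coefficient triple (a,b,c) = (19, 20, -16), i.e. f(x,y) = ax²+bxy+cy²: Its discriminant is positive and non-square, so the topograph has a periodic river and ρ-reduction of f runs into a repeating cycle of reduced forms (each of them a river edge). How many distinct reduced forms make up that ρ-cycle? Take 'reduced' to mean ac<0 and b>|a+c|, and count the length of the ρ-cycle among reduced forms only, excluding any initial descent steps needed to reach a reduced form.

D = 1616, ⌊√D⌋ = 40
river: ρ → (-16,12,23)
river: ρ → (23,34,-5)
river: ρ → (-5,36,16)
river: ρ → (16,28,-13)
river: ρ → (-13,24,20)
river: ρ → (20,16,-17)
river: ρ → (-17,18,19)
river: ρ → (19,20,-16)
ρ-cycle length = 8 (tail of 0 descent steps not counted)

8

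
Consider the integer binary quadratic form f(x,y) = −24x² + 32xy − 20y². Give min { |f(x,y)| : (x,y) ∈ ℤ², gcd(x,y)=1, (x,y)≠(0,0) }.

translate: b→16 (≡-32 mod 48), so (24,-32,20)→(24,16,12)
flip: (24,16,12)→(12,-16,24)
translate: b→8 (≡-16 mod 24), so (12,-16,24)→(12,8,20)
reduced (well bottom): (12,8,20) with a≤c, −a<b≤a
well minimum |f| = |-12| = 12 (negative-definite)

12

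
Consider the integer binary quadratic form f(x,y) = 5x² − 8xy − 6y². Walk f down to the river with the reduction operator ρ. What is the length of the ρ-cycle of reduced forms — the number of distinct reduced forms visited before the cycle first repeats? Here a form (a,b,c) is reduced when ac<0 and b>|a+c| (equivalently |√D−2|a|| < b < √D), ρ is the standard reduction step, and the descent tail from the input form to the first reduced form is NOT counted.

D = 184, ⌊√D⌋ = 13
descent: ρ → (-6,8,5)  [lands on river]
river: ρ → (5,12,-2)
river: ρ → (-2,12,5)
river: ρ → (5,8,-6)
river: ρ → (-6,4,7)
river: ρ → (7,10,-3)
river: ρ → (-3,8,10)
river: ρ → (10,12,-1)
river: ρ → (-1,12,10)
river: ρ → (10,8,-3)
river: ρ → (-3,10,7)
river: ρ → (7,4,-6)
ρ-cycle length = 12 (tail of 1 descent step not counted)

12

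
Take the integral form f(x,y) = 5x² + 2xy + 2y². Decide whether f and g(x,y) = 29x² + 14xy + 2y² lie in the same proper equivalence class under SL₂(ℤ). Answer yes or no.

D₁ = -36, D₂ = -36
f: flip: (5,2,2)→(2,-2,5)
f: translate: b→2 (≡-2 mod 4), so (2,-2,5)→(2,2,5)
f: reduced (well bottom): (2,2,5) with a≤c, −a<b≤a
g: flip: (29,14,2)→(2,-14,29)
g: translate: b→2 (≡-14 mod 4), so (2,-14,29)→(2,2,5)
g: reduced (well bottom): (2,2,5) with a≤c, −a<b≤a
reduced forms (2, 2, 5) vs (2, 2, 5) ⇒ equivalent

yes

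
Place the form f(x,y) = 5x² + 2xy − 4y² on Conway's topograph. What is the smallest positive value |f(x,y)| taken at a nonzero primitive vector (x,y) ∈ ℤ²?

river: ρ → (-4,6,3)
river: ρ → (3,6,-4)
river: ρ → (-4,2,5)
river: ρ → (5,8,-1)
river: ρ → (-1,8,5)
river: ρ → (5,2,-4)
closes: descent 0, river 6
min |a| on river = 1

1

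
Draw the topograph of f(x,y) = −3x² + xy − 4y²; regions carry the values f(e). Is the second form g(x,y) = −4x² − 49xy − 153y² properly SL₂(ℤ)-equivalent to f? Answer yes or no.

D₁ = -47, D₂ = -47
f is negative-definite; reduce −f:
−f: reduced (well bottom): (3,-1,4) with a≤c, −a<b≤a
flip sign back: reduced form of f is (-3,1,-4)
g is negative-definite; reduce −g:
−g: translate: b→1 (≡49 mod 8), so (4,49,153)→(4,1,3)
−g: flip: (4,1,3)→(3,-1,4)
−g: reduced (well bottom): (3,-1,4) with a≤c, −a<b≤a
flip sign back: reduced form of g is (-3,1,-4)
reduced forms (-3, 1, -4) vs (-3, 1, -4) ⇒ equivalent

yes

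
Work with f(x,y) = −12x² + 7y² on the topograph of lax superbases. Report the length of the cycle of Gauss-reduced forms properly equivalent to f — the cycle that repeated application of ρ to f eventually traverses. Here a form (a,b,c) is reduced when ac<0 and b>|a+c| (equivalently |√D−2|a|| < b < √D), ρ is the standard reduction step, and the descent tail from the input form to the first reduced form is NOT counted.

D = 336, ⌊√D⌋ = 18
descent: ρ → (7,14,-5)  [lands on river]
river: ρ → (-5,16,4)
river: ρ → (4,16,-5)
river: ρ → (-5,14,7)
ρ-cycle length = 4 (tail of 1 descent step not counted)

4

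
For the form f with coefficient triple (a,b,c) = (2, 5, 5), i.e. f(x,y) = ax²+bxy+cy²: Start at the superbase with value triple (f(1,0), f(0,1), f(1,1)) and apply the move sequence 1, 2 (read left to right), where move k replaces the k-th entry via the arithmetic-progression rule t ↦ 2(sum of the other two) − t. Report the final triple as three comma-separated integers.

start (2,5,12) = (f(1,0),f(0,1),f(1,1))
replace slot 1: 2·(5+12) − 2 = 32 → (32,5,12)
replace slot 2: 2·(32+12) − 5 = 83 → (32,83,12)

32,83,12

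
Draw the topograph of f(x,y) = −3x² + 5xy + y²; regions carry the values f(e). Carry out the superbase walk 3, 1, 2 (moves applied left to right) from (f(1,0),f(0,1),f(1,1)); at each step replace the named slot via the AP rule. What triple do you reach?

start (-3,1,3) = (f(1,0),f(0,1),f(1,1))
replace slot 3: 2·((-3)+1) − 3 = -7 → (-3,1,-7)
replace slot 1: 2·(1+(-7)) − (-3) = -9 → (-9,1,-7)
replace slot 2: 2·((-9)+(-7)) − 1 = -33 → (-9,-33,-7)

-9,-33,-7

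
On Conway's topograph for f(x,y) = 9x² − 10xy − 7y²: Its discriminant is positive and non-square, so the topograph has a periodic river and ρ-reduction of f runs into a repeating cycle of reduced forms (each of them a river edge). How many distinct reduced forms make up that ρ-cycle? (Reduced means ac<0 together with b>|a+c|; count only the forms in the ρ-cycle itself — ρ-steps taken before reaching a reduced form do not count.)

D = 352, ⌊√D⌋ = 18
descent: ρ → (-7,10,9)  [lands on river]
river: ρ → (9,8,-8)
river: ρ → (-8,8,9)
river: ρ → (9,10,-7)
river: ρ → (-7,18,1)
river: ρ → (1,18,-7)
ρ-cycle length = 6 (tail of 1 descent step not counted)

6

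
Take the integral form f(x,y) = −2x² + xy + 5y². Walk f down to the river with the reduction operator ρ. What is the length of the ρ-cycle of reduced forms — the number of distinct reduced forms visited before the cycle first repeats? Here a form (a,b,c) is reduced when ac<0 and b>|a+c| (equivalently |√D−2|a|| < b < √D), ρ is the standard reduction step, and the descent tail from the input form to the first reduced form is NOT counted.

D = 41, ⌊√D⌋ = 6
descent: ρ → (5,-1,-2)
descent: ρ → (-2,5,2)  [lands on river]
river: ρ → (2,3,-4)
river: ρ → (-4,5,1)
river: ρ → (1,5,-4)
river: ρ → (-4,3,2)
river: ρ → (2,5,-2)
river: ρ → (-2,3,4)
river: ρ → (4,5,-1)
river: ρ → (-1,5,4)
river: ρ → (4,3,-2)
ρ-cycle length = 10 (tail of 2 descent steps not counted)

10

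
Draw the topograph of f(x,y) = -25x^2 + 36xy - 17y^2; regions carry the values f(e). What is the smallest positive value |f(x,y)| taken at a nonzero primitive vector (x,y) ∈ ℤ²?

translate: b→14 (≡-36 mod 50), so (25,-36,17)→(25,14,6)
flip: (25,14,6)→(6,-14,25)
translate: b→-2 (≡-14 mod 12), so (6,-14,25)→(6,-2,17)
reduced (well bottom): (6,-2,17) with a≤c, −a<b≤a
well minimum |f| = |-6| = 6 (negative-definite)

6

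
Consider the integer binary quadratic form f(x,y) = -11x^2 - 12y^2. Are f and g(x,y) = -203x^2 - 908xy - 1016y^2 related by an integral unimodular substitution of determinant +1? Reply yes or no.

D₁ = -528, D₂ = -528
f is negative-definite; reduce −f:
−f: reduced (well bottom): (11,0,12) with a≤c, −a<b≤a
flip sign back: reduced form of f is (-11,0,-12)
g is negative-definite; reduce −g:
−g: translate: b→96 (≡908 mod 406), so (203,908,1016)→(203,96,12)
−g: flip: (203,96,12)→(12,-96,203)
−g: translate: b→0 (≡-96 mod 24), so (12,-96,203)→(12,0,11)
−g: flip: (12,0,11)→(11,0,12)
−g: reduced (well bottom): (11,0,12) with a≤c, −a<b≤a
flip sign back: reduced form of g is (-11,0,-12)
reduced forms (-11, 0, -12) vs (-11, 0, -12) ⇒ equivalent

yes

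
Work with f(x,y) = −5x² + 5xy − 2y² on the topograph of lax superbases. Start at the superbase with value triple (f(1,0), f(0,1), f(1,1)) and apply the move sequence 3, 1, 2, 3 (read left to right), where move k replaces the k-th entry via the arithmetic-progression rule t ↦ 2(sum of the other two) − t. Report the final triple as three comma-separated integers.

start (-5,-2,-2) = (f(1,0),f(0,1),f(1,1))
replace slot 3: 2·((-5)+(-2)) − (-2) = -12 → (-5,-2,-12)
replace slot 1: 2·((-2)+(-12)) − (-5) = -23 → (-23,-2,-12)
replace slot 2: 2·((-23)+(-12)) − (-2) = -68 → (-23,-68,-12)
replace slot 3: 2·((-23)+(-68)) − (-12) = -170 → (-23,-68,-170)

-23,-68,-170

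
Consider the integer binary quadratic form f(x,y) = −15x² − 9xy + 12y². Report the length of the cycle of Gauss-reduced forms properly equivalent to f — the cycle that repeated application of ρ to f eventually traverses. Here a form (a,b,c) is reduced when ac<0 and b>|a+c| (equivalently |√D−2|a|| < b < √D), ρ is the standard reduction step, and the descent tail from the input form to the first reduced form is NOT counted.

D = 801, ⌊√D⌋ = 28
descent: ρ → (12,9,-15)  [lands on river]
river: ρ → (-15,21,6)
river: ρ → (6,27,-3)
river: ρ → (-3,27,6)
river: ρ → (6,21,-15)
river: ρ → (-15,9,12)
river: ρ → (12,15,-12)
river: ρ → (-12,9,15)
river: ρ → (15,21,-6)
river: ρ → (-6,27,3)
river: ρ → (3,27,-6)
river: ρ → (-6,21,15)
river: ρ → (15,9,-12)
river: ρ → (-12,15,12)
ρ-cycle length = 14 (tail of 1 descent step not counted)

14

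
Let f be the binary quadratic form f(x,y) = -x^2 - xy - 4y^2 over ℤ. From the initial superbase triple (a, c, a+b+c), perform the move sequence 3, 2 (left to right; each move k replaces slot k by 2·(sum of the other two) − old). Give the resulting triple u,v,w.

start (-1,-4,-6) = (f(1,0),f(0,1),f(1,1))
replace slot 3: 2·((-1)+(-4)) − (-6) = -4 → (-1,-4,-4)
replace slot 2: 2·((-1)+(-4)) − (-4) = -6 → (-1,-6,-4)

-1,-6,-4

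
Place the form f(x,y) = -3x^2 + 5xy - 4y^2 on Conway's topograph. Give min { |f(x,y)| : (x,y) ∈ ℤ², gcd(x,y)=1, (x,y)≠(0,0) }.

translate: b→1 (≡-5 mod 6), so (3,-5,4)→(3,1,2)
flip: (3,1,2)→(2,-1,3)
reduced (well bottom): (2,-1,3) with a≤c, −a<b≤a
well minimum |f| = |-2| = 2 (negative-definite)

2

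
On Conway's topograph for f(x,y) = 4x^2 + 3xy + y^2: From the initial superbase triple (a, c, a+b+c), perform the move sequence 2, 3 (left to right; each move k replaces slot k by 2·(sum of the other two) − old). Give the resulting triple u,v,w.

start (4,1,8) = (f(1,0),f(0,1),f(1,1))
replace slot 2: 2·(4+8) − 1 = 23 → (4,23,8)
replace slot 3: 2·(4+23) − 8 = 46 → (4,23,46)

4,23,46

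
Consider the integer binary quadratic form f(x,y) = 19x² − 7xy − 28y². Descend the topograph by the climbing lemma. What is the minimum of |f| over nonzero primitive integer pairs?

descent: ρ → (-28,7,19)
descent: ρ → (19,31,-16)  [lands on river]
river: ρ → (-16,33,17)
river: ρ → (17,35,-14)
river: ρ → (-14,21,31)
river: ρ → (31,41,-4)
river: ρ → (-4,39,41)
river: ρ → (41,43,-2)
river: ρ → (-2,45,19)
closes: descent 2, river 8
min |a| on river = 2

2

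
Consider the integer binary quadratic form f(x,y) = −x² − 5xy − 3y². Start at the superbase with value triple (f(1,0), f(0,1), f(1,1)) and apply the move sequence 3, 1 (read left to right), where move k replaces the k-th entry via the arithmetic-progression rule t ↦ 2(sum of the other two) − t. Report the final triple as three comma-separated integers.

start (-1,-3,-9) = (f(1,0),f(0,1),f(1,1))
replace slot 3: 2·((-1)+(-3)) − (-9) = 1 → (-1,-3,1)
replace slot 1: 2·((-3)+1) − (-1) = -3 → (-3,-3,1)

-3,-3,1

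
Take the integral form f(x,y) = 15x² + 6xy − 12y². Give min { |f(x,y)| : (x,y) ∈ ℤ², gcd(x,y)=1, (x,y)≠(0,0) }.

river: ρ → (-12,18,9)
river: ρ → (9,18,-12)
river: ρ → (-12,6,15)
river: ρ → (15,24,-3)
river: ρ → (-3,24,15)
river: ρ → (15,6,-12)
closes: descent 0, river 6
min |a| on river = 3

3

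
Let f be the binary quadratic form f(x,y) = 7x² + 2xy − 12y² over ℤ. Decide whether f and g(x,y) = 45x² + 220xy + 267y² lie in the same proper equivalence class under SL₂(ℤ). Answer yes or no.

D₁ = 340, D₂ = 340
river cycle of f (length 14): (7, 16, -3), (-3, 14, 12), (12, 10, -5), (-5, 10, 12), (12, 14, -3), (-3, 16, 7), (7, 12, -7), (-7, 16, 3), (3, 14, -12), (-12, 10, 5), … (4 more)
river cycle of g (length 14): (7, 16, -3), (-3, 14, 12), (12, 10, -5), (-5, 10, 12), (12, 14, -3), (-3, 16, 7), (7, 12, -7), (-7, 16, 3), (3, 14, -12), (-12, 10, 5), … (4 more)
cycles coincide ⇒ equivalent

yes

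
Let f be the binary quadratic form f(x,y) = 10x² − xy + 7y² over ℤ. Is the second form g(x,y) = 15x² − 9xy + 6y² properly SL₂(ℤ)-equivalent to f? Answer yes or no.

D₁ = -279, D₂ = -279
f: flip: (10,-1,7)→(7,1,10)
f: reduced (well bottom): (7,1,10) with a≤c, −a<b≤a
g: flip: (15,-9,6)→(6,9,15)
g: translate: b→-3 (≡9 mod 12), so (6,9,15)→(6,-3,12)
g: reduced (well bottom): (6,-3,12) with a≤c, −a<b≤a
reduced forms (7, 1, 10) vs (6, -3, 12) ⇒ inequivalent

no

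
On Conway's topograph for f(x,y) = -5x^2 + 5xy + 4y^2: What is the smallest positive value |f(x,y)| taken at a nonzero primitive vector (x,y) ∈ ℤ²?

river: ρ → (4,3,-6)
river: ρ → (-6,9,1)
river: ρ → (1,9,-6)
river: ρ → (-6,3,4)
river: ρ → (4,5,-5)
river: ρ → (-5,5,4)
closes: descent 0, river 6
min |a| on river = 1

1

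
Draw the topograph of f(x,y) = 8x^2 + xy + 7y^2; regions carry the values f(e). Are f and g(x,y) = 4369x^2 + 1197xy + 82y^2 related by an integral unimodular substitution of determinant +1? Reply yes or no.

D₁ = -223, D₂ = -223
f: flip: (8,1,7)→(7,-1,8)
f: reduced (well bottom): (7,-1,8) with a≤c, −a<b≤a
g: flip: (4369,1197,82)→(82,-1197,4369)
g: translate: b→-49 (≡-1197 mod 164), so (82,-1197,4369)→(82,-49,8)
g: flip: (82,-49,8)→(8,49,82)
g: translate: b→1 (≡49 mod 16), so (8,49,82)→(8,1,7)
g: flip: (8,1,7)→(7,-1,8)
g: reduced (well bottom): (7,-1,8) with a≤c, −a<b≤a
reduced forms (7, -1, 8) vs (7, -1, 8) ⇒ equivalent

yes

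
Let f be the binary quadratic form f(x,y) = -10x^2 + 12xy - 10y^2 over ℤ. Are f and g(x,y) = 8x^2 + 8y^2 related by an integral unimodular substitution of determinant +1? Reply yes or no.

D₁ = -256, D₂ = -256
f is negative-definite; reduce −f:
−f: translate: b→8 (≡-12 mod 20), so (10,-12,10)→(10,8,8)
−f: flip: (10,8,8)→(8,-8,10)
−f: translate: b→8 (≡-8 mod 16), so (8,-8,10)→(8,8,10)
−f: reduced (well bottom): (8,8,10) with a≤c, −a<b≤a
flip sign back: reduced form of f is (-8,-8,-10)
g: reduced (well bottom): (8,0,8) with a≤c, −a<b≤a
reduced forms (-8, -8, -10) vs (8, 0, 8) ⇒ inequivalent

no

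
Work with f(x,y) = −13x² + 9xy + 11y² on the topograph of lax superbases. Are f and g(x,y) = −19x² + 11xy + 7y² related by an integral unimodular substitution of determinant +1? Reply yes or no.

D₁ = 653, D₂ = 653
river cycle of f (length 14): (11, 13, -11), (-11, 9, 13), (13, 17, -7), (-7, 25, 1), (1, 25, -7), (-7, 17, 13), (13, 9, -11), (-11, 13, 11), (11, 9, -13), (-13, 17, 7), … (4 more)
river cycle of g (length 14): (7, 17, -13), (-13, 9, 11), (11, 13, -11), (-11, 9, 13), (13, 17, -7), (-7, 25, 1), (1, 25, -7), (-7, 17, 13), (13, 9, -11), (-11, 13, 11), … (4 more)
cycles coincide ⇒ equivalent

yes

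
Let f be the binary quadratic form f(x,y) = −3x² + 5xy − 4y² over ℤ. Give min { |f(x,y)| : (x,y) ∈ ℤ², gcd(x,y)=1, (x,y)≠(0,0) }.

translate: b→1 (≡-5 mod 6), so (3,-5,4)→(3,1,2)
flip: (3,1,2)→(2,-1,3)
reduced (well bottom): (2,-1,3) with a≤c, −a<b≤a
well minimum |f| = |-2| = 2 (negative-definite)

2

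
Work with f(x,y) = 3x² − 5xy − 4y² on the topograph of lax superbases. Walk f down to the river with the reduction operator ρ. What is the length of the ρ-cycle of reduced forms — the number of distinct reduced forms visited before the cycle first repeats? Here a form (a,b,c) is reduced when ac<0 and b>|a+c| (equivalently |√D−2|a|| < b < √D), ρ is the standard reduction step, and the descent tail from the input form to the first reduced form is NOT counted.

D = 73, ⌊√D⌋ = 8
descent: ρ → (-4,5,3)  [lands on river]
river: ρ → (3,7,-2)
river: ρ → (-2,5,6)
river: ρ → (6,7,-1)
river: ρ → (-1,7,6)
river: ρ → (6,5,-2)
river: ρ → (-2,7,3)
river: ρ → (3,5,-4)
river: ρ → (-4,3,4)
river: ρ → (4,5,-3)
river: ρ → (-3,7,2)
river: ρ → (2,5,-6)
river: ρ → (-6,7,1)
river: ρ → (1,7,-6)
river: ρ → (-6,5,2)
river: ρ → (2,7,-3)
river: ρ → (-3,5,4)
river: ρ → (4,3,-4)
ρ-cycle length = 18 (tail of 1 descent step not counted)

18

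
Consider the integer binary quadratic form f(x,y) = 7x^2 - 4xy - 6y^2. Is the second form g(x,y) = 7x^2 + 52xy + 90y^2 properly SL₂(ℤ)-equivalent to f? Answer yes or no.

D₁ = 184, D₂ = 184
river cycle of f (length 12): (-6, 4, 7), (7, 10, -3), (-3, 8, 10), (10, 12, -1), (-1, 12, 10), (10, 8, -3), (-3, 10, 7), (7, 4, -6), (-6, 8, 5), (5, 12, -2), … (2 more)
river cycle of g (length 12): (7, 10, -3), (-3, 8, 10), (10, 12, -1), (-1, 12, 10), (10, 8, -3), (-3, 10, 7), (7, 4, -6), (-6, 8, 5), (5, 12, -2), (-2, 12, 5), … (2 more)
cycles coincide ⇒ equivalent

yes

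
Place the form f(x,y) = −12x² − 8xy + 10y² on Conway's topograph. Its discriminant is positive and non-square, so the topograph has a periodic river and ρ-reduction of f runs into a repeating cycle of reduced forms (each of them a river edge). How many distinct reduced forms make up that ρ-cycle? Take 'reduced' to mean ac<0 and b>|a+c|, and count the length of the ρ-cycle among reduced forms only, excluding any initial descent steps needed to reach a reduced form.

D = 544, ⌊√D⌋ = 23
descent: ρ → (10,8,-12)  [lands on river]
river: ρ → (-12,16,6)
river: ρ → (6,20,-6)
river: ρ → (-6,16,12)
river: ρ → (12,8,-10)
river: ρ → (-10,12,10)
ρ-cycle length = 6 (tail of 1 descent step not counted)

6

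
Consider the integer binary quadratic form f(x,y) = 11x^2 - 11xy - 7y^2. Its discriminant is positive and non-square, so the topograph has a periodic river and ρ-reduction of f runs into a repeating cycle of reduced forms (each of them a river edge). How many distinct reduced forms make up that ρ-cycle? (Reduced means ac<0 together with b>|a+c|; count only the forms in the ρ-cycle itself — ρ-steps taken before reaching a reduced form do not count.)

D = 429, ⌊√D⌋ = 20
descent: ρ → (-7,11,11)  [lands on river]
river: ρ → (11,11,-7)
river: ρ → (-7,17,5)
river: ρ → (5,13,-13)
river: ρ → (-13,13,5)
river: ρ → (5,17,-7)
ρ-cycle length = 6 (tail of 1 descent step not counted)

6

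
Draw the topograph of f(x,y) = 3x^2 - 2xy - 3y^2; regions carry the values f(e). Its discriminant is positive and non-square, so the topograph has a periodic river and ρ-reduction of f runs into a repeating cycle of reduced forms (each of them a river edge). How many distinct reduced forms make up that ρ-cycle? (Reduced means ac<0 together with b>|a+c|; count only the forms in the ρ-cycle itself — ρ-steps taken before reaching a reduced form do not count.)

D = 40, ⌊√D⌋ = 6
descent: ρ → (-3,2,3)  [lands on river]
river: ρ → (3,4,-2)
river: ρ → (-2,4,3)
river: ρ → (3,2,-3)
river: ρ → (-3,4,2)
river: ρ → (2,4,-3)
ρ-cycle length = 6 (tail of 1 descent step not counted)

6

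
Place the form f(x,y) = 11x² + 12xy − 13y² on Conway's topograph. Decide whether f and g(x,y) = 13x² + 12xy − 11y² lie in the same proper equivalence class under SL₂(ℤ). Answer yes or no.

D₁ = 716, D₂ = 716
river cycle of f (length 14): (-13, 14, 10), (10, 26, -1), (-1, 26, 10), (10, 14, -13), (-13, 12, 11), (11, 10, -14), (-14, 18, 7), (7, 24, -5), (-5, 26, 2), (2, 26, -5), … (4 more)
river cycle of g (length 14): (-11, 10, 14), (14, 18, -7), (-7, 24, 5), (5, 26, -2), (-2, 26, 5), (5, 24, -7), (-7, 18, 14), (14, 10, -11), (-11, 12, 13), (13, 14, -10), … (4 more)
cycles differ ⇒ inequivalent

no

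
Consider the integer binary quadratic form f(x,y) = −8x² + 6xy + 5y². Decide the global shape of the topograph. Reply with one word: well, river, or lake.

D = b²−4ac = 6² − 4·(-8)·5 = 196
D = 14² is a perfect square ⇒ form factors over ℤ ⇒ lakes

lake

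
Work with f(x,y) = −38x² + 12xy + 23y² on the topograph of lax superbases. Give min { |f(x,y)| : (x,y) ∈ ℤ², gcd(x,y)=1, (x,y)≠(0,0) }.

descent: ρ → (23,34,-27)  [lands on river]
river: ρ → (-27,20,30)
river: ρ → (30,40,-17)
river: ρ → (-17,28,42)
river: ρ → (42,56,-3)
river: ρ → (-3,58,23)
closes: descent 1, river 6
min |a| on river = 3

3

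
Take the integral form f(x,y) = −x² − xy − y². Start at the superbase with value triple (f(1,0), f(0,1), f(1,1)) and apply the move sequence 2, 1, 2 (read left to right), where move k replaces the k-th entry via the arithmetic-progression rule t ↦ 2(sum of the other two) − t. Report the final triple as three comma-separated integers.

start (-1,-1,-3) = (f(1,0),f(0,1),f(1,1))
replace slot 2: 2·((-1)+(-3)) − (-1) = -7 → (-1,-7,-3)
replace slot 1: 2·((-7)+(-3)) − (-1) = -19 → (-19,-7,-3)
replace slot 2: 2·((-19)+(-3)) − (-7) = -37 → (-19,-37,-3)

-19,-37,-3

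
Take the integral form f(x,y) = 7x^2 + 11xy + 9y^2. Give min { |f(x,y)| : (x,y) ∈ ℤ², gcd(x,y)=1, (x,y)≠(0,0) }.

translate: b→-3 (≡11 mod 14), so (7,11,9)→(7,-3,5)
flip: (7,-3,5)→(5,3,7)
reduced (well bottom): (5,3,7) with a≤c, −a<b≤a
well minimum = a = 5

5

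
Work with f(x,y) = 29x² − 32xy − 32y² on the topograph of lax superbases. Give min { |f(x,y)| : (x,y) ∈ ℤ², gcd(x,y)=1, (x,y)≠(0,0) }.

descent: ρ → (-32,32,29)  [lands on river]
river: ρ → (29,26,-35)
river: ρ → (-35,44,20)
river: ρ → (20,36,-43)
river: ρ → (-43,50,13)
river: ρ → (13,54,-35)
river: ρ → (-35,16,32)
river: ρ → (32,48,-19)
river: ρ → (-19,66,5)
river: ρ → (5,64,-32)
river: ρ → (-32,64,5)
river: ρ → (5,66,-19)
river: ρ → (-19,48,32)
river: ρ → (32,16,-35)
river: ρ → (-35,54,13)
river: ρ → (13,50,-43)
river: ρ → (-43,36,20)
river: ρ → (20,44,-35)
river: ρ → (-35,26,29)
river: ρ → (29,32,-32)
closes: descent 1, river 20
min |a| on river = 5

5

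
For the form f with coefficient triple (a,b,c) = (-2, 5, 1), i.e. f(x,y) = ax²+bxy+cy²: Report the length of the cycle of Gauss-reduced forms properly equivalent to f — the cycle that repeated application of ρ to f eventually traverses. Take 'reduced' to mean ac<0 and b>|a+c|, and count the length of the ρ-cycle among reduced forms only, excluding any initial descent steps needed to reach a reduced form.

D = 33, ⌊√D⌋ = 5
river: ρ → (1,5,-2)
river: ρ → (-2,3,3)
river: ρ → (3,3,-2)
river: ρ → (-2,5,1)
ρ-cycle length = 4 (tail of 0 descent steps not counted)

4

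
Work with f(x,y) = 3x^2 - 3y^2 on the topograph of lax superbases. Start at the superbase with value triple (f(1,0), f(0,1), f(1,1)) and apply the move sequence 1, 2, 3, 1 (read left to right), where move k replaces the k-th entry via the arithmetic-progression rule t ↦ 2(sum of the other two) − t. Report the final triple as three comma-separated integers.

start (3,-3,0) = (f(1,0),f(0,1),f(1,1))
replace slot 1: 2·((-3)+0) − 3 = -9 → (-9,-3,0)
replace slot 2: 2·((-9)+0) − (-3) = -15 → (-9,-15,0)
replace slot 3: 2·((-9)+(-15)) − 0 = -48 → (-9,-15,-48)
replace slot 1: 2·((-15)+(-48)) − (-9) = -117 → (-117,-15,-48)

-117,-15,-48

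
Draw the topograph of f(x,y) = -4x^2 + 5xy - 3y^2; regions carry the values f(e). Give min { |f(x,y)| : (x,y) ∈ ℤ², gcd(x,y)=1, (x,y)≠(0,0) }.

translate: b→3 (≡-5 mod 8), so (4,-5,3)→(4,3,2)
flip: (4,3,2)→(2,-3,4)
translate: b→1 (≡-3 mod 4), so (2,-3,4)→(2,1,3)
reduced (well bottom): (2,1,3) with a≤c, −a<b≤a
well minimum |f| = |-2| = 2 (negative-definite)

2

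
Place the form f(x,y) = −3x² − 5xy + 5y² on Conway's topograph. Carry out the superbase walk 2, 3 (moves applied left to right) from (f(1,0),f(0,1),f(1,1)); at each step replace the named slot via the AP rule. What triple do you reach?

start (-3,5,-3) = (f(1,0),f(0,1),f(1,1))
replace slot 2: 2·((-3)+(-3)) − 5 = -17 → (-3,-17,-3)
replace slot 3: 2·((-3)+(-17)) − (-3) = -37 → (-3,-17,-37)

-3,-17,-37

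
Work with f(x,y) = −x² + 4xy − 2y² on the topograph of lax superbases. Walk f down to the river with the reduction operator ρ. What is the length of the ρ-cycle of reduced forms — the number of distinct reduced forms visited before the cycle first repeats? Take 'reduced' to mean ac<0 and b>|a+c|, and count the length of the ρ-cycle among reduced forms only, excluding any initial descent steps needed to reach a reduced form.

D = 8, ⌊√D⌋ = 2
descent: ρ → (-2,0,1)
descent: ρ → (1,2,-1)  [lands on river]
river: ρ → (-1,2,1)
ρ-cycle length = 2 (tail of 2 descent steps not counted)

2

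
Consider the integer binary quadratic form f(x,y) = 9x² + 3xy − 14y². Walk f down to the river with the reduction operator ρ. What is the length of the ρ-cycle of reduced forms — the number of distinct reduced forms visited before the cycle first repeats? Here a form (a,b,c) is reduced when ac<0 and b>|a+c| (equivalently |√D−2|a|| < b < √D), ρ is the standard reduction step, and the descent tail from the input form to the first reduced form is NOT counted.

D = 513, ⌊√D⌋ = 22
descent: ρ → (-14,-3,9)
descent: ρ → (9,21,-2)  [lands on river]
river: ρ → (-2,19,19)
river: ρ → (19,19,-2)
river: ρ → (-2,21,9)
river: ρ → (9,15,-8)
river: ρ → (-8,17,7)
river: ρ → (7,11,-14)
river: ρ → (-14,17,4)
river: ρ → (4,15,-18)
river: ρ → (-18,21,1)
river: ρ → (1,21,-18)
river: ρ → (-18,15,4)
river: ρ → (4,17,-14)
river: ρ → (-14,11,7)
river: ρ → (7,17,-8)
river: ρ → (-8,15,9)
ρ-cycle length = 16 (tail of 2 descent steps not counted)

16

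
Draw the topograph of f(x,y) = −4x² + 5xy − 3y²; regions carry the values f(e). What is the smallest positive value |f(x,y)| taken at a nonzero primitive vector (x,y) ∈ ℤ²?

translate: b→3 (≡-5 mod 8), so (4,-5,3)→(4,3,2)
flip: (4,3,2)→(2,-3,4)
translate: b→1 (≡-3 mod 4), so (2,-3,4)→(2,1,3)
reduced (well bottom): (2,1,3) with a≤c, −a<b≤a
well minimum |f| = |-2| = 2 (negative-definite)

2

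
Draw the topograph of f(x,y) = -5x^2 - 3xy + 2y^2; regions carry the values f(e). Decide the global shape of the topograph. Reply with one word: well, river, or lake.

D = b²−4ac = (-3)² − 4·(-5)·2 = 49
D = 7² is a perfect square ⇒ form factors over ℤ ⇒ lakes

lake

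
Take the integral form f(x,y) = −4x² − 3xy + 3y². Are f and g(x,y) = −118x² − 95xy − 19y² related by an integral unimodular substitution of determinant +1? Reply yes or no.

D₁ = 57, D₂ = 57
river cycle of f (length 6): (3, 3, -4), (-4, 5, 2), (2, 7, -1), (-1, 7, 2), (2, 5, -4), (-4, 3, 3)
river cycle of g (length 6): (-4, 5, 2), (2, 7, -1), (-1, 7, 2), (2, 5, -4), (-4, 3, 3), (3, 3, -4)
cycles coincide ⇒ equivalent

yes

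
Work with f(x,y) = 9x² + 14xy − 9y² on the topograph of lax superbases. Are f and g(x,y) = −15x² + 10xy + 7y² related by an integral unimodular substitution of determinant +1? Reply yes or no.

D₁ = 520, D₂ = 520
river cycle of f (length 6): (-9, 22, 1), (1, 22, -9), (-9, 14, 9), (9, 22, -1), (-1, 22, 9), (9, 14, -9)
river cycle of g (length 10): (7, 18, -7), (-7, 10, 15), (15, 20, -2), (-2, 20, 15), (15, 10, -7), (-7, 18, 7), (7, 10, -15), (-15, 20, 2), (2, 20, -15), (-15, 10, 7)
cycles differ ⇒ inequivalent

no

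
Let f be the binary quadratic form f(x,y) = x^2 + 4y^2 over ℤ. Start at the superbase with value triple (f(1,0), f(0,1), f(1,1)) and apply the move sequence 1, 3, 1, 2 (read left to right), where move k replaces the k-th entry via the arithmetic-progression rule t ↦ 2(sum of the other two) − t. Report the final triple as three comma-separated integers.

start (1,4,5) = (f(1,0),f(0,1),f(1,1))
replace slot 1: 2·(4+5) − 1 = 17 → (17,4,5)
replace slot 3: 2·(17+4) − 5 = 37 → (17,4,37)
replace slot 1: 2·(4+37) − 17 = 65 → (65,4,37)
replace slot 2: 2·(65+37) − 4 = 200 → (65,200,37)

65,200,37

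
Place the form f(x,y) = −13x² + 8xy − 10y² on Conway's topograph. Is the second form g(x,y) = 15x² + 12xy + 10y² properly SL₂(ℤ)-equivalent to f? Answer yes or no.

D₁ = -456, D₂ = -456
f is negative-definite; reduce −f:
−f: flip: (13,-8,10)→(10,8,13)
−f: reduced (well bottom): (10,8,13) with a≤c, −a<b≤a
flip sign back: reduced form of f is (-10,-8,-13)
g: flip: (15,12,10)→(10,-12,15)
g: translate: b→8 (≡-12 mod 20), so (10,-12,15)→(10,8,13)
g: reduced (well bottom): (10,8,13) with a≤c, −a<b≤a
reduced forms (-10, -8, -13) vs (10, 8, 13) ⇒ inequivalent

no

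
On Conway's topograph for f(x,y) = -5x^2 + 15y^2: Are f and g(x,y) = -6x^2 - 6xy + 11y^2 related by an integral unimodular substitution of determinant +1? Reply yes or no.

D₁ = 300, D₂ = 300
river cycle of f (length 2): (-5, 10, 10), (10, 10, -5)
river cycle of g (length 4): (11, 6, -6), (-6, 6, 11), (11, 16, -1), (-1, 16, 11)
cycles differ ⇒ inequivalent

no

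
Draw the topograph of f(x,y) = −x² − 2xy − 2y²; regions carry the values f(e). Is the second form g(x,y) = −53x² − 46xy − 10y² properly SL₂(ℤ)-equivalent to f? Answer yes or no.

D₁ = -4, D₂ = -4
f is negative-definite; reduce −f:
−f: translate: b→0 (≡2 mod 2), so (1,2,2)→(1,0,1)
−f: reduced (well bottom): (1,0,1) with a≤c, −a<b≤a
flip sign back: reduced form of f is (-1,0,-1)
g is negative-definite; reduce −g:
−g: flip: (53,46,10)→(10,-46,53)
−g: translate: b→-6 (≡-46 mod 20), so (10,-46,53)→(10,-6,1)
−g: flip: (10,-6,1)→(1,6,10)
−g: translate: b→0 (≡6 mod 2), so (1,6,10)→(1,0,1)
−g: reduced (well bottom): (1,0,1) with a≤c, −a<b≤a
flip sign back: reduced form of g is (-1,0,-1)
reduced forms (-1, 0, -1) vs (-1, 0, -1) ⇒ equivalent

yes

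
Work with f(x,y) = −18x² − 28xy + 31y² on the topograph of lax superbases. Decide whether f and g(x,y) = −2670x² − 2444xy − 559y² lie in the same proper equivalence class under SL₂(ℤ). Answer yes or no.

D₁ = 3016, D₂ = 3016
river cycle of f (length 22): (31, 28, -18), (-18, 44, 15), (15, 46, -15), (-15, 44, 18), (18, 28, -31), (-31, 34, 15), (15, 26, -39), (-39, 52, 2), (2, 52, -39), (-39, 26, 15), … (12 more)
river cycle of g (length 22): (-18, 44, 15), (15, 46, -15), (-15, 44, 18), (18, 28, -31), (-31, 34, 15), (15, 26, -39), (-39, 52, 2), (2, 52, -39), (-39, 26, 15), (15, 34, -31), … (12 more)
cycles coincide ⇒ equivalent

yes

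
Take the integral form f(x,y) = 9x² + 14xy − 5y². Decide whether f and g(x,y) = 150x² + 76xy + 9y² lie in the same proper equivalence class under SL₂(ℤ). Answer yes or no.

D₁ = 376, D₂ = 376
river cycle of f (length 16): (-5, 16, 6), (6, 8, -13), (-13, 18, 1), (1, 18, -13), (-13, 8, 6), (6, 16, -5), (-5, 14, 9), (9, 4, -10), (-10, 16, 3), (3, 14, -15), … (6 more)
river cycle of g (length 16): (9, 14, -5), (-5, 16, 6), (6, 8, -13), (-13, 18, 1), (1, 18, -13), (-13, 8, 6), (6, 16, -5), (-5, 14, 9), (9, 4, -10), (-10, 16, 3), … (6 more)
cycles coincide ⇒ equivalent

yes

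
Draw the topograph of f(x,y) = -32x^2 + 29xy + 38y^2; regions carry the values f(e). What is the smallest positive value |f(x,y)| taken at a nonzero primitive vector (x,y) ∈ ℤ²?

river: ρ → (38,47,-23)
river: ρ → (-23,45,40)
river: ρ → (40,35,-28)
river: ρ → (-28,21,47)
river: ρ → (47,73,-2)
river: ρ → (-2,75,10)
river: ρ → (10,65,-37)
river: ρ → (-37,9,38)
river: ρ → (38,67,-8)
river: ρ → (-8,61,62)
river: ρ → (62,63,-7)
river: ρ → (-7,63,62)
river: ρ → (62,61,-8)
river: ρ → (-8,67,38)
river: ρ → (38,9,-37)
river: ρ → (-37,65,10)
river: ρ → (10,75,-2)
river: ρ → (-2,73,47)
river: ρ → (47,21,-28)
river: ρ → (-28,35,40)
river: ρ → (40,45,-23)
river: ρ → (-23,47,38)
river: ρ → (38,29,-32)
river: ρ → (-32,35,35)
river: ρ → (35,35,-32)
river: ρ → (-32,29,38)
closes: descent 0, river 26
min |a| on river = 2

2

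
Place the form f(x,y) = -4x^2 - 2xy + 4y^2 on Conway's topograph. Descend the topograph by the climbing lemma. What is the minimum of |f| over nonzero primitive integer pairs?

descent: ρ → (4,2,-4)  [lands on river]
river: ρ → (-4,6,2)
river: ρ → (2,6,-4)
river: ρ → (-4,2,4)
river: ρ → (4,6,-2)
river: ρ → (-2,6,4)
closes: descent 1, river 6
min |a| on river = 2

2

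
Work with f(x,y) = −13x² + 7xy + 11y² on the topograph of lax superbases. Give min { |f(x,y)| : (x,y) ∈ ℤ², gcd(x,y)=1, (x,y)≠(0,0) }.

river: ρ → (11,15,-9)
river: ρ → (-9,21,5)
river: ρ → (5,19,-13)
river: ρ → (-13,7,11)
closes: descent 0, river 4
min |a| on river = 5

5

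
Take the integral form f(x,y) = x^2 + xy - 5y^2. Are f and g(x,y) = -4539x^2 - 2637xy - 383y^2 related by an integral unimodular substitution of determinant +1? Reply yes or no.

D₁ = 21, D₂ = 21
river cycle of f (length 2): (1, 3, -3), (-3, 3, 1)
river cycle of g (length 2): (1, 3, -3), (-3, 3, 1)
cycles coincide ⇒ equivalent

yes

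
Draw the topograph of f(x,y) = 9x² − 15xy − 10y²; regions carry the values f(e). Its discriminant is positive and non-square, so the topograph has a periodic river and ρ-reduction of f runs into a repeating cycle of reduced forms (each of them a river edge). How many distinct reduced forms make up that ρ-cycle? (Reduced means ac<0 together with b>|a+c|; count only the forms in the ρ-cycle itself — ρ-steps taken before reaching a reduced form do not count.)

D = 585, ⌊√D⌋ = 24
descent: ρ → (-10,15,9)  [lands on river]
river: ρ → (9,21,-4)
river: ρ → (-4,19,14)
river: ρ → (14,9,-9)
river: ρ → (-9,9,14)
river: ρ → (14,19,-4)
river: ρ → (-4,21,9)
river: ρ → (9,15,-10)
river: ρ → (-10,5,14)
river: ρ → (14,23,-1)
river: ρ → (-1,23,14)
river: ρ → (14,5,-10)
ρ-cycle length = 12 (tail of 1 descent step not counted)

12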